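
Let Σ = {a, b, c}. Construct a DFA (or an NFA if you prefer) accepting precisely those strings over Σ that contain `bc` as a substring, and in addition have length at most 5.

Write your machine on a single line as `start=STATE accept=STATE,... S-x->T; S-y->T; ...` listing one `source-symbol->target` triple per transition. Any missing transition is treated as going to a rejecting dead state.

Handle the two conditions separately and then intersect. The first has 3 states tracking whether and how much of `bc` has been seen; the second has 7 states tracking the input length, saturating at 6. A product state is a pair (one from each), accepting exactly when both do.
With 18 states:
          a    b    c  
>  q0     q1   q2   q1 
   q1     q3   q4   q3 
   q2     q3   q4   q5 
   q3     q6   q7   q6 
   q4     q6   q7   q8 
 * q5     q8   q8   q8 
   q6     q9  q10   q9 
   q7     q9  q10  q11 
 * q8    q11  q11  q11 
   q9    q12  q13  q12 
   q10   q12  q13  q14 
 * q11   q14  q14  q14 
   q12   q15  q16  q15 
   q13   q15  q16  q17 
 * q14   q17  q17  q17 
   q15   q15  q16  q15 
   q16   q15  q16  q17 
   q17   q17  q17  q17 
(> = start, * = accepting)

start=q0; accept=q5,q8,q11,q14; q0-a->q1; q0-b->q2; q0-c->q1; q1-a->q3; q1-b->q4; q1-c->q3; q2-a->q3; q2-b->q4; q2-c->q5; q3-a->q6; q3-b->q7; q3-c->q6; q4-a->q6; q4-b->q7; q4-c->q8; q5-a->q8; q5-b->q8; q5-c->q8; q6-a->q9; q6-b->q10; q6-c->q9; q7-a->q9; q7-b->q10; q7-c->q11; q8-a->q11; q8-b->q11; q8-c->q11; q9-a->q12; q9-b->q13; q9-c->q12; q10-a->q12; q10-b->q13; q10-c->q14; q11-a->q14; q11-b->q14; q11-c->q14; q12-a->q15; q12-b->q16; q12-c->q15; q13-a->q15; q13-b->q16; q13-c->q17; q14-a->q17; q14-b->q17; q14-c->q17; q15-a->q15; q15-b->q16; q15-c->q15; q16-a->q15; q16-b->q16; q16-c->q17; q17-a->q17; q17-b->q17; q17-c->q17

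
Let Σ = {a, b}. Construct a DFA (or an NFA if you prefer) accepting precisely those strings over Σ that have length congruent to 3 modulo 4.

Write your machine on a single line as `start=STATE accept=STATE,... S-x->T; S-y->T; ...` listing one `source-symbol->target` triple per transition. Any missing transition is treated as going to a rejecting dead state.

start=S0; accept=S3; S0-a->S1; S0-b->S1; S1-a->S2; S1-b->S2; S2-a->S3; S2-b->S3; S3-a->S0; S3-b->S0

Only the length mod 4 matters, so use a 4-cycle: from any state, every input symbol moves to the next state, wrapping S3 back to S0. Mark S3 accepting.
With 4 states:
        a   b  
>  S0   S1  S1 
   S1   S2  S2 
   S2   S3  S3 
 * S3   S0  S0 
(> = start, * = accepting)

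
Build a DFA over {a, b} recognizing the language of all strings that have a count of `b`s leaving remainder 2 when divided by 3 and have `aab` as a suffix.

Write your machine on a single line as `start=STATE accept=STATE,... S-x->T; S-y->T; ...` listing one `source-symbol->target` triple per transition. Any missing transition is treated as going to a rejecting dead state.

start=S0; accept=S9; S0-a->S1; S0-b->S2; S1-a->S3; S1-b->S2; S2-a->S4; S2-b->S5; S3-a->S3; S3-b->S6; S4-a->S7; S4-b->S5; S5-a->S8; S5-b->S0; S6-a->S4; S6-b->S5; S7-a->S7; S7-b->S9; S8-a->S10; S8-b->S0; S9-a->S8; S9-b->S0; S10-a->S10; S10-b->S11; S11-a->S1; S11-b->S2

Handle the two conditions separately and then intersect. The first has 3 states tracking the count of `b`s modulo 3; the second has 4 states tracking how much of the suffix `aab` has currently been matched. A product state is a pair (one from each), accepting exactly when both do.
A 12-state machine:
          a    b  
>  S0     S1   S2 
   S1     S3   S2 
   S2     S4   S5 
   S3     S3   S6 
   S4     S7   S5 
   S5     S8   S0 
   S6     S4   S5 
   S7     S7   S9 
   S8    S10   S0 
 * S9     S8   S0 
   S10   S10  S11 
   S11    S1   S2 
(> = start, * = accepting)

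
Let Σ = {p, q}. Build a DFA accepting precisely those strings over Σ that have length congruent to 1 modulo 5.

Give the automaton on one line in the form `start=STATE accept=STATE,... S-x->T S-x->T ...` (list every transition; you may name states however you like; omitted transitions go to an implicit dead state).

Count input length modulo 5: every symbol advances one step around the cycle S0 → S1 → S2 → S3 → S4 → S0. Accept at S1.
A 5-state machine:
        p   q  
>  S0   S1  S1 
 * S1   S2  S2 
   S2   S3  S3 
   S3   S4  S4 
   S4   S0  S0 
(> = start, * = accepting)

start=S0 accept=S1 S0-p->S1 S0-q->S1 S1-p->S2 S1-q->S2 S2-p->S3 S2-q->S3 S3-p->S4 S3-q->S4 S4-p->S0 S4-q->S0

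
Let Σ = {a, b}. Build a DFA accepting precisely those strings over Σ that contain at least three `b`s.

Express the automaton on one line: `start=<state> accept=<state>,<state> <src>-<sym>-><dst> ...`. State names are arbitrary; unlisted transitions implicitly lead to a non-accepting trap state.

Count `b`s, saturating at 4: states q0 through q3 mean 0 through 3 `b`s seen; q4 means more than 3. Each `b` increments (capped at q4); other symbols loop. Accept from {q3, q4}.
        a   b  
>  q0   q0  q1 
   q1   q1  q2 
   q2   q2  q3 
 * q3   q3  q4 
 * q4   q4  q4 
(> = start, * = accepting)

start=q0 accept=q3,q4 q0-a->q0 q0-b->q1 q1-a->q1 q1-b->q2 q2-a->q2 q2-b->q3 q3-a->q3 q3-b->q4 q4-a->q4 q4-b->q4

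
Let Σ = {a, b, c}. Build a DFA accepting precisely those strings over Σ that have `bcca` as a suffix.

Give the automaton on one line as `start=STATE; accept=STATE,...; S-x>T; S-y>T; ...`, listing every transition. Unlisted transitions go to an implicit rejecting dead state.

start=S0; accept=S4; S0-a>S0; S0-b>S1; S0-c>S0; S1-a>S0; S1-b>S1; S1-c>S2; S2-a>S0; S2-b>S1; S2-c>S3; S3-a>S4; S3-b>S1; S3-c>S0; S4-a>S0; S4-b>S1; S4-c>S0

Let each state record the length of the longest suffix of the input read so far that is also a prefix of `bcca`. S1 means the last symbol is `b`; S2 means the last 2 symbols are `bc`; S3 means the last 3 symbols are `bcc`; S4 means the last 4 symbols are `bcca`. Accept only at S4, where the string currently ends in `bcca`.
        a   b   c  
>  S0   S0  S1  S0 
   S1   S0  S1  S2 
   S2   S0  S1  S3 
   S3   S4  S1  S0 
 * S4   S0  S1  S0 
(> = start, * = accepting)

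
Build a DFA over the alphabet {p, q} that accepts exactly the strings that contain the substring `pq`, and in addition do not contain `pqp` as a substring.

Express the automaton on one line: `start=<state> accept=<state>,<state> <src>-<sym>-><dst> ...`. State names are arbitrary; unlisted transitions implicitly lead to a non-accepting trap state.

Handle the two conditions separately and then intersect. The first has 3 states tracking whether and how much of `pq` has been seen; the second has 4 states tracking partial matches of the forbidden pattern `pqp`. A product state is a pair (one from each), accepting exactly when both do.
6 states suffice.
       p  q 
>  A   B  A 
   B   B  C 
 * C   D  E 
   D   D  D 
 * E   F  E 
 * F   F  C 
(> = start, * = accepting)

start=A accept=C,E,F A-p->B A-q->A B-p->B B-q->C C-p->D C-q->E D-p->D D-q->D E-p->F E-q->E F-p->F F-q->C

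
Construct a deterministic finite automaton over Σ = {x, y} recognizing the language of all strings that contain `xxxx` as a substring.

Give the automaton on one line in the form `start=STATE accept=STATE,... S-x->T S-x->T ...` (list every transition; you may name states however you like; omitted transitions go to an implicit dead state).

start=s0 accept=s4 s0-x->s1 s0-y->s0 s1-x->s2 s1-y->s0 s2-x->s3 s2-y->s0 s3-x->s4 s3-y->s0 s4-x->s4 s4-y->s4

States s0..s3 record the length of the longest prefix of `xxxx` that matches the current input suffix. Reaching s4 means `xxxx` has been seen, and we stay there forever. Accept from s4.
5 states suffice.
        x   y  
>  s0   s1  s0 
   s1   s2  s0 
   s2   s3  s0 
   s3   s4  s0 
 * s4   s4  s4 
(> = start, * = accepting)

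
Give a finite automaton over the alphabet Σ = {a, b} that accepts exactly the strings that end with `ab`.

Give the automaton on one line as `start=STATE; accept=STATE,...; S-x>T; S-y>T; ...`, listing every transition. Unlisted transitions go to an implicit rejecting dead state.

start=S0; accept=S2; S0-a>S1; S0-b>S0; S1-a>S1; S1-b>S2; S2-a>S1; S2-b>S0

Remember how much of `ab` the current input suffix matches. State S0 means no match yet; S1 means the last symbol is `a`; S2 means the last 2 symbols are `ab`. Only S2 accepts. On a mismatch, fall back to the longest proper suffix that is still a prefix of `ab`.
With 3 states:
        a   b  
>  S0   S1  S0 
   S1   S1  S2 
 * S2   S1  S0 
(> = start, * = accepting)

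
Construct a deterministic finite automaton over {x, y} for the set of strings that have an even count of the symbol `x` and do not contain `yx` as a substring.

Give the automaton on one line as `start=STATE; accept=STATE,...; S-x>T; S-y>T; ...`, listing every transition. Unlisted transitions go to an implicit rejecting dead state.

start=S0; accept=S0,S2; S0-x>S1; S0-y>S2; S1-x>S0; S1-y>S3; S2-x>S4; S2-y>S2; S3-x>S5; S3-y>S3; S4-x>S5; S4-y>S4; S5-x>S4; S5-y>S5

Handle the two conditions separately and then intersect. The first has 2 states tracking the count of `x`s modulo 2; the second has 3 states tracking partial matches of the forbidden pattern `yx`. A product state is a pair (one from each), accepting exactly when both do.
A 6-state machine:
        x   y  
>* S0   S1  S2 
   S1   S0  S3 
 * S2   S4  S2 
   S3   S5  S3 
   S4   S5  S4 
   S5   S4  S5 
(> = start, * = accepting)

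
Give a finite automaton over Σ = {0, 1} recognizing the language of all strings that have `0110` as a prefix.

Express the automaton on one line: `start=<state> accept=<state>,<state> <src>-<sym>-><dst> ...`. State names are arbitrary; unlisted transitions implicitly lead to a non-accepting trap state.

start=A accept=E A-0->B A-1->F B-0->F B-1->C C-0->F C-1->D D-0->E D-1->F E-0->E E-1->E F-0->F F-1->F

Walk along `0110` while the input agrees: from A take `0` to B, and so on. Any deviation drops to the rejecting sink F. Once E is reached the prefix is confirmed and every continuation is accepted.
A 6-state machine:
       0  1 
>  A   B  F 
   B   F  C 
   C   F  D 
   D   E  F 
 * E   E  E 
   F   F  F 
(> = start, * = accepting)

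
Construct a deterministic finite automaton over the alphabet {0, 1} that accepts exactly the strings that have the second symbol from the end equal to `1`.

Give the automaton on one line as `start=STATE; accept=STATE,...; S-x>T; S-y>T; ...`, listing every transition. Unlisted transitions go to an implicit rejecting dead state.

start=A; accept=F,G; A-0>B; A-1>C; B-0>D; B-1>E; C-0>F; C-1>G; D-0>D; D-1>E; E-0>F; E-1>G; F-0>D; F-1>E; G-0>F; G-1>G

A DFA must remember the last 2 symbols (since which symbol is second-to-last isn't known until the input ends). Use one state per possible window of the last ≤2 symbols; accept from those whose window starts with `1`.
7 states suffice.
       0  1 
>  A   B  C 
   B   D  E 
   C   F  G 
   D   D  E 
   E   F  G 
 * F   D  E 
 * G   F  G 
(> = start, * = accepting)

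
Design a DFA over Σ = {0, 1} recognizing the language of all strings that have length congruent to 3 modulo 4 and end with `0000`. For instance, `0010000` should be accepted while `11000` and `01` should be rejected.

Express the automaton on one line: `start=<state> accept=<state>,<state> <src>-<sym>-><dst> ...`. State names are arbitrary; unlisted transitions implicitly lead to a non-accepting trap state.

start=q0 accept=q19 q0-0->q1 q0-1->q2 q1-0->q3 q1-1->q4 q2-0->q5 q2-1->q4 q3-0->q6 q3-1->q7 q4-0->q8 q4-1->q7 q5-0->q9 q5-1->q7 q6-0->q10 q6-1->q0 q7-0->q11 q7-1->q0 q8-0->q12 q8-1->q0 q9-0->q13 q9-1->q0 q10-0->q14 q10-1->q2 q11-0->q15 q11-1->q2 q12-0->q16 q12-1->q2 q13-0->q14 q13-1->q2 q14-0->q17 q14-1->q4 q15-0->q18 q15-1->q4 q16-0->q17 q16-1->q4 q17-0->q19 q17-1->q7 q18-0->q19 q18-1->q7 q19-0->q10 q19-1->q0

Handle the two conditions separately and then intersect. One (4 states) tracks the input length modulo 4; the other (5 states) tracks how much of the suffix `0000` has currently been matched. Each combined state is a pair, one component from each; accept when both components accept.
          0    1  
>  q0     q1   q2 
   q1     q3   q4 
   q2     q5   q4 
   q3     q6   q7 
   q4     q8   q7 
   q5     q9   q7 
   q6    q10   q0 
   q7    q11   q0 
   q8    q12   q0 
   q9    q13   q0 
   q10   q14   q2 
   q11   q15   q2 
   q12   q16   q2 
   q13   q14   q2 
   q14   q17   q4 
   q15   q18   q4 
   q16   q17   q4 
   q17   q19   q7 
   q18   q19   q7 
 * q19   q10   q0 
(> = start, * = accepting)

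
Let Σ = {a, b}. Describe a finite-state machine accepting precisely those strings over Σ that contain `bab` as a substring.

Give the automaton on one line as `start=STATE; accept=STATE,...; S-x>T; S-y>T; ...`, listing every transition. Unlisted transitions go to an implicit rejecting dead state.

start=S0; accept=S3; S0-a>S0; S0-b>S1; S1-a>S2; S1-b>S1; S2-a>S0; S2-b>S3; S3-a>S3; S3-b>S3

Track how much of `bab` has been matched so far: state S0 is no progress, S3 is the absorbing accept state reached once `bab` has occurred. Intermediate states record partial matches; on a mismatch, fall back to the longest reusable overlap.
        a   b  
>  S0   S0  S1 
   S1   S2  S1 
   S2   S0  S3 
 * S3   S3  S3 
(> = start, * = accepting)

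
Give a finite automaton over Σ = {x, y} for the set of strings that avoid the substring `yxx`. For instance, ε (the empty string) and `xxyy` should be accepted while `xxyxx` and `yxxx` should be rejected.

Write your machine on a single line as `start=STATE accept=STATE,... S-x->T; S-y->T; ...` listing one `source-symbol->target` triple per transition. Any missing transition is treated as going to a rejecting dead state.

start=q0; accept=q0,q1,q2; q0-x->q0; q0-y->q1; q1-x->q2; q1-y->q1; q2-x->q3; q2-y->q1; q3-x->q3; q3-y->q3

Track partial matches of the forbidden pattern `yxx`. State q3 is a dead state reached once `yxx` has occurred; every other state accepts. q0 means no part of `yxx` is currently matched.
        x   y  
>* q0   q0  q1 
 * q1   q2  q1 
 * q2   q3  q1 
   q3   q3  q3 
(> = start, * = accepting)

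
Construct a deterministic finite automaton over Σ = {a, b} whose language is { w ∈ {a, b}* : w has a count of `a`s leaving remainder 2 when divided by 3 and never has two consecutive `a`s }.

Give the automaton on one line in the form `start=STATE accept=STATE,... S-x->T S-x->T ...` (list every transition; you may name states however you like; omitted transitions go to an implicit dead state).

start=q0 accept=q5,q7 q0-a->q1 q0-b->q0 q1-a->q2 q1-b->q3 q2-a->q4 q2-b->q2 q3-a->q5 q3-b->q3 q4-a->q6 q4-b->q4 q5-a->q4 q5-b->q7 q6-a->q2 q6-b->q6 q7-a->q8 q7-b->q7 q8-a->q6 q8-b->q0

Build one automaton per condition and run them in lockstep. The first has 3 states tracking the count of `a`s modulo 3; the second has 3 states tracking partial matches of the forbidden pattern `aa`. A product state is a pair (one from each), accepting exactly when both do.
With 9 states:
        a   b  
>  q0   q1  q0 
   q1   q2  q3 
   q2   q4  q2 
   q3   q5  q3 
   q4   q6  q4 
 * q5   q4  q7 
   q6   q2  q6 
 * q7   q8  q7 
   q8   q6  q0 
(> = start, * = accepting)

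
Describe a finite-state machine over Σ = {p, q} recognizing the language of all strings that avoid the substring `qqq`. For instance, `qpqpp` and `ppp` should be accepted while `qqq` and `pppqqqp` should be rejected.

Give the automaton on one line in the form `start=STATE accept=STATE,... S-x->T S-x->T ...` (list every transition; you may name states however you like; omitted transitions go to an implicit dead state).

start=S0 accept=S0,S1,S2 S0-p->S0 S0-q->S1 S1-p->S0 S1-q->S2 S2-p->S0 S2-q->S3 S3-p->S3 S3-q->S3

This is the complement of 'contains `qqq`'. Use the same substring-matching states — S0 through S3 holding how much of `qqq` has just been matched — but flip the accepting set: everything except the trap S3 accepts.
With 4 states:
        p   q  
>* S0   S0  S1 
 * S1   S0  S2 
 * S2   S0  S3 
   S3   S3  S3 
(> = start, * = accepting)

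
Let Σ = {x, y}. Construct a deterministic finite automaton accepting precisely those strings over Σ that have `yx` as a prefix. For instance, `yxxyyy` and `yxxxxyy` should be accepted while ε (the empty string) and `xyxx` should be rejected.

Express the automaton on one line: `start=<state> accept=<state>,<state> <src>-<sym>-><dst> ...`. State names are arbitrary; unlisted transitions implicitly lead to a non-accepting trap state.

start=q0 accept=q2 q0-x->q3 q0-y->q1 q1-x->q2 q1-y->q3 q2-x->q2 q2-y->q2 q3-x->q3 q3-y->q3

Check the first 2 symbols one by one: q0 through q1 record how many have matched `yx` so far; any wrong symbol goes to the dead state q3. After all 2 match we enter the accepting sink q2.
        x   y  
>  q0   q3  q1 
   q1   q2  q3 
 * q2   q2  q2 
   q3   q3  q3 
(> = start, * = accepting)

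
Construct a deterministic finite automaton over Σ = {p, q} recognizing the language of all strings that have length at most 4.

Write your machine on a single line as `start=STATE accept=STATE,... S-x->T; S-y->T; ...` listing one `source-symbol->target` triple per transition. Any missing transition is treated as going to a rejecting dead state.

We only need to distinguish lengths 0, 1, …, 4, and '>4'. Chain S0 → S1 → S2 → S3 → S4 → S5 on every symbol, with S5 looping. Accepting states: {S0, S1, S2, S3, S4}.
        p   q  
>* S0   S1  S1 
 * S1   S2  S2 
 * S2   S3  S3 
 * S3   S4  S4 
 * S4   S5  S5 
   S5   S5  S5 
(> = start, * = accepting)

start=S0; accept=S0,S1,S2,S3,S4; S0-p->S1; S0-q->S1; S1-p->S2; S1-q->S2; S2-p->S3; S2-q->S3; S3-p->S4; S3-q->S4; S4-p->S5; S4-q->S5; S5-p->S5; S5-q->S5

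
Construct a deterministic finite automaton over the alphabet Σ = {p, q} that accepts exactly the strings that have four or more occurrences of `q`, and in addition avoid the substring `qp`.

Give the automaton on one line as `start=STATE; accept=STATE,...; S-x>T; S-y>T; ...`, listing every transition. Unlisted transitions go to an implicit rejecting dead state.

Handle the two conditions separately and then intersect. The first has 6 states tracking the count of `q`s, saturating at 5; the second has 3 states tracking partial matches of the forbidden pattern `qp`. A product state is a pair (one from each), accepting exactly when both do.
With 11 states:
          p    q  
>  s0     s0   s1 
   s1     s2   s3 
   s2     s2   s4 
   s3     s4   s5 
   s4     s4   s6 
   s5     s6   s7 
   s6     s6   s8 
 * s7     s8   s9 
   s8     s8  s10 
 * s9    s10   s9 
   s10   s10  s10 
(> = start, * = accepting)

start=s0; accept=s7,s9; s0-p>s0; s0-q>s1; s1-p>s2; s1-q>s3; s2-p>s2; s2-q>s4; s3-p>s4; s3-q>s5; s4-p>s4; s4-q>s6; s5-p>s6; s5-q>s7; s6-p>s6; s6-q>s8; s7-p>s8; s7-q>s9; s8-p>s8; s8-q>s10; s9-p>s10; s9-q>s9; s10-p>s10; s10-q>s10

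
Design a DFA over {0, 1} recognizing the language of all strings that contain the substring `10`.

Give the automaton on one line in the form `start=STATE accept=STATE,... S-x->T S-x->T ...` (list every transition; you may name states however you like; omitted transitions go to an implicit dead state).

States q0..q1 record the length of the longest prefix of `10` that matches the current input suffix. Reaching q2 means `10` has been seen, and we stay there forever. Accept from q2.
With 3 states:
        0   1  
>  q0   q0  q1 
   q1   q2  q1 
 * q2   q2  q2 
(> = start, * = accepting)

start=q0 accept=q2 q0-0->q0 q0-1->q1 q1-0->q2 q1-1->q1 q2-0->q2 q2-1->q2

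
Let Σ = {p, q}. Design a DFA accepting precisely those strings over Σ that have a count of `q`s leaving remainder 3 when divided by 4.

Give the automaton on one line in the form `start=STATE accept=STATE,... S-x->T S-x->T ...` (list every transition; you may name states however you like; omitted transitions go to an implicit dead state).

start=S0 accept=S3 S0-p->S0 S0-q->S1 S1-p->S1 S1-q->S2 S2-p->S2 S2-q->S3 S3-p->S3 S3-q->S0

The only thing that matters is how many `q`s have appeared, reduced mod 4. Use one state per residue: S0 for 0, …, S3 for 3. Reading `q` moves to the next residue; anything else stays put. S3 is accepting.
With 4 states:
        p   q  
>  S0   S0  S1 
   S1   S1  S2 
   S2   S2  S3 
 * S3   S3  S0 
(> = start, * = accepting)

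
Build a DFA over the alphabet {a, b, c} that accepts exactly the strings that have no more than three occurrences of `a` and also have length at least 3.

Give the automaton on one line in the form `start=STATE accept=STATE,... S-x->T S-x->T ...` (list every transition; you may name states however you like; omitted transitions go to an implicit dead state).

Run two small machines in parallel and take their product. The first has 5 states tracking the count of `a`s, saturating at 4; the second has 5 states tracking the input length, saturating at 4. A product state is a pair (one from each), accepting exactly when both do.
With 15 states:
          a    b    c  
>  q0     q1   q2   q2 
   q1     q3   q4   q4 
   q2     q4   q5   q5 
   q3     q6   q7   q7 
   q4     q7   q8   q8 
   q5     q8   q9   q9 
 * q6    q10  q11  q11 
 * q7    q11  q12  q12 
 * q8    q12  q13  q13 
 * q9    q13  q14  q14 
   q10   q10  q10  q10 
 * q11   q10  q11  q11 
 * q12   q11  q12  q12 
 * q13   q12  q13  q13 
 * q14   q13  q14  q14 
(> = start, * = accepting)

start=q0 accept=q6,q7,q8,q9,q11,q12,q13,q14 q0-a->q1 q0-b->q2 q0-c->q2 q1-a->q3 q1-b->q4 q1-c->q4 q2-a->q4 q2-b->q5 q2-c->q5 q3-a->q6 q3-b->q7 q3-c->q7 q4-a->q7 q4-b->q8 q4-c->q8 q5-a->q8 q5-b->q9 q5-c->q9 q6-a->q10 q6-b->q11 q6-c->q11 q7-a->q11 q7-b->q12 q7-c->q12 q8-a->q12 q8-b->q13 q8-c->q13 q9-a->q13 q9-b->q14 q9-c->q14 q10-a->q10 q10-b->q10 q10-c->q10 q11-a->q10 q11-b->q11 q11-c->q11 q12-a->q11 q12-b->q12 q12-c->q12 q13-a->q12 q13-b->q13 q13-c->q13 q14-a->q13 q14-b->q14 q14-c->q14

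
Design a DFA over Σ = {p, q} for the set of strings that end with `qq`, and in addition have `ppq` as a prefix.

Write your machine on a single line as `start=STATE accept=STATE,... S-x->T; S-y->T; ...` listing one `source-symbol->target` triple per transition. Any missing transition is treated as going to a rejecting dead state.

start=S0; accept=S6; S0-p->S1; S0-q->S2; S1-p->S3; S1-q->S2; S2-p->S2; S2-q->S2; S3-p->S2; S3-q->S4; S4-p->S5; S4-q->S6; S5-p->S5; S5-q->S4; S6-p->S5; S6-q->S6

Run two small machines in parallel and take their product. The first has 3 states tracking how much of the suffix `qq` has currently been matched; the second has 5 states tracking whether the input so far still matches the prefix `ppq`. A product state is a pair (one from each), accepting exactly when both do. Minimizing collapses redundant product states.
A 7-state machine:
        p   q  
>  S0   S1  S2 
   S1   S3  S2 
   S2   S2  S2 
   S3   S2  S4 
   S4   S5  S6 
   S5   S5  S4 
 * S6   S5  S6 
(> = start, * = accepting)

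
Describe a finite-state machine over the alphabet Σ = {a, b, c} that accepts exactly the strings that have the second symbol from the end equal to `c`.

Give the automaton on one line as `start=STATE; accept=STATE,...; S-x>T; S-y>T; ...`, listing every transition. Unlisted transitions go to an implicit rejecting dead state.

Because acceptance depends on a position counted from the end, the machine has to buffer the most recent 2 symbols. Make each state the string of the last up-to-2 symbols read; on input `x` shift the window left and append `x`. Accept when the buffered window has length 2 and begins with `c`.
A 13-state machine:
          a    b    c  
>  q0     q1   q2   q3 
   q1     q4   q5   q6 
   q2     q7   q8   q9 
   q3    q10  q11  q12 
   q4     q4   q5   q6 
   q5     q7   q8   q9 
   q6    q10  q11  q12 
   q7     q4   q5   q6 
   q8     q7   q8   q9 
   q9    q10  q11  q12 
 * q10    q4   q5   q6 
 * q11    q7   q8   q9 
 * q12   q10  q11  q12 
(> = start, * = accepting)

start=q0; accept=q10,q11,q12; q0-a>q1; q0-b>q2; q0-c>q3; q1-a>q4; q1-b>q5; q1-c>q6; q2-a>q7; q2-b>q8; q2-c>q9; q3-a>q10; q3-b>q11; q3-c>q12; q4-a>q4; q4-b>q5; q4-c>q6; q5-a>q7; q5-b>q8; q5-c>q9; q6-a>q10; q6-b>q11; q6-c>q12; q7-a>q4; q7-b>q5; q7-c>q6; q8-a>q7; q8-b>q8; q8-c>q9; q9-a>q10; q9-b>q11; q9-c>q12; q10-a>q4; q10-b>q5; q10-c>q6; q11-a>q7; q11-b>q8; q11-c>q9; q12-a>q10; q12-b>q11; q12-c>q12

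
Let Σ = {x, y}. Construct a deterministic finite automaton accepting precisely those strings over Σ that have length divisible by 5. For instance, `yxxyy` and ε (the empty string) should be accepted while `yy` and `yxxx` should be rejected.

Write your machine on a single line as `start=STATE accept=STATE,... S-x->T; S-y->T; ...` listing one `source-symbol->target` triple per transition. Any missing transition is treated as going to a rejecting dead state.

start=S0; accept=S0; S0-x->S1; S0-y->S1; S1-x->S2; S1-y->S2; S2-x->S3; S2-y->S3; S3-x->S4; S3-y->S4; S4-x->S0; S4-y->S0

Only the length mod 5 matters, so use a 5-cycle: from any state, every input symbol moves to the next state, wrapping S4 back to S0. Mark S0 accepting.
5 states suffice.
        x   y  
>* S0   S1  S1 
   S1   S2  S2 
   S2   S3  S3 
   S3   S4  S4 
   S4   S0  S0 
(> = start, * = accepting)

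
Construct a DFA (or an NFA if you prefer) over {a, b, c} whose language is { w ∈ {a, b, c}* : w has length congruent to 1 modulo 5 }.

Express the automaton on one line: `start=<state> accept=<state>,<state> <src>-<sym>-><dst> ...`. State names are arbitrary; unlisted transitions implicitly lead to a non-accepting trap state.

Count input length modulo 5: every symbol advances one step around the cycle s0 → s1 → s2 → s3 → s4 → s0. Accept at s1.
With 5 states:
        a   b   c  
>  s0   s1  s1  s1 
 * s1   s2  s2  s2 
   s2   s3  s3  s3 
   s3   s4  s4  s4 
   s4   s0  s0  s0 
(> = start, * = accepting)

start=s0 accept=s1 s0-a->s1 s0-b->s1 s0-c->s1 s1-a->s2 s1-b->s2 s1-c->s2 s2-a->s3 s2-b->s3 s2-c->s3 s3-a->s4 s3-b->s4 s3-c->s4 s4-a->s0 s4-b->s0 s4-c->s0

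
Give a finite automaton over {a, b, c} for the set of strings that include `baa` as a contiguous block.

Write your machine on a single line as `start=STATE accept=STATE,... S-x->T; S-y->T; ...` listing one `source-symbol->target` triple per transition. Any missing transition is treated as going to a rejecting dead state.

States q0..q2 record the length of the longest prefix of `baa` that matches the current input suffix. Reaching q3 means `baa` has been seen, and we stay there forever. Accept from q3.
        a   b   c  
>  q0   q0  q1  q0 
   q1   q2  q1  q0 
   q2   q3  q1  q0 
 * q3   q3  q3  q3 
(> = start, * = accepting)

start=q0; accept=q3; q0-a->q0; q0-b->q1; q0-c->q0; q1-a->q2; q1-b->q1; q1-c->q0; q2-a->q3; q2-b->q1; q2-c->q0; q3-a->q3; q3-b->q3; q3-c->q3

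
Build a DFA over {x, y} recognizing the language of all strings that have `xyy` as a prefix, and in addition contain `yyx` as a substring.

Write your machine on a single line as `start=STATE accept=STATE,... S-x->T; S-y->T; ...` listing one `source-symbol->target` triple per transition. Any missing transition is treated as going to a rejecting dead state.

start=q0; accept=q8; q0-x->q1; q0-y->q2; q1-x->q3; q1-y->q4; q2-x->q3; q2-y->q5; q3-x->q3; q3-y->q2; q4-x->q3; q4-y->q6; q5-x->q7; q5-y->q5; q6-x->q8; q6-y->q6; q7-x->q7; q7-y->q7; q8-x->q8; q8-y->q8

Build one automaton per condition and run them in lockstep. The first has 5 states tracking whether the input so far still matches the prefix `xyy`; the second has 4 states tracking whether and how much of `yyx` has been seen. A product state is a pair (one from each), accepting exactly when both do.
9 states suffice.
        x   y  
>  q0   q1  q2 
   q1   q3  q4 
   q2   q3  q5 
   q3   q3  q2 
   q4   q3  q6 
   q5   q7  q5 
   q6   q8  q6 
   q7   q7  q7 
 * q8   q8  q8 
(> = start, * = accepting)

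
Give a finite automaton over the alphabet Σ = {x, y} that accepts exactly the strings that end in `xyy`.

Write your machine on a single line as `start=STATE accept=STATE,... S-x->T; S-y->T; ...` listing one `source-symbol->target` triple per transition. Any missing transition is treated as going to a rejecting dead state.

Let each state record the length of the longest suffix of the input read so far that is also a prefix of `xyy`. s1 means the last symbol is `x`; s2 means the last 2 symbols are `xy`; s3 means the last 3 symbols are `xyy`. Accept only at s3, where the string currently ends in `xyy`.
A 4-state machine:
        x   y  
>  s0   s1  s0 
   s1   s1  s2 
   s2   s1  s3 
 * s3   s1  s0 
(> = start, * = accepting)

start=s0; accept=s3; s0-x->s1; s0-y->s0; s1-x->s1; s1-y->s2; s2-x->s1; s2-y->s3; s3-x->s1; s3-y->s0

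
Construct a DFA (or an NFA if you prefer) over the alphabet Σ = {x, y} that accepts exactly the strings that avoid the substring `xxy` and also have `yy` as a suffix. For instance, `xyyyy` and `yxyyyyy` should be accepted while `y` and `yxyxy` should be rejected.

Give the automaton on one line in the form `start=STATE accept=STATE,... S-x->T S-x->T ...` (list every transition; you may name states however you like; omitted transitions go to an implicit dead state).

start=q0 accept=q4 q0-x->q1 q0-y->q2 q1-x->q3 q1-y->q2 q2-x->q1 q2-y->q4 q3-x->q3 q3-y->q3 q4-x->q1 q4-y->q4

Handle the two conditions separately and then intersect. One (4 states) tracks partial matches of the forbidden pattern `xxy`; the other (3 states) tracks how much of the suffix `yy` has currently been matched. Each combined state is a pair, one component from each; accept when both components accept. Equivalent product states are then merged.
5 states suffice.
        x   y  
>  q0   q1  q2 
   q1   q3  q2 
   q2   q1  q4 
   q3   q3  q3 
 * q4   q1  q4 
(> = start, * = accepting)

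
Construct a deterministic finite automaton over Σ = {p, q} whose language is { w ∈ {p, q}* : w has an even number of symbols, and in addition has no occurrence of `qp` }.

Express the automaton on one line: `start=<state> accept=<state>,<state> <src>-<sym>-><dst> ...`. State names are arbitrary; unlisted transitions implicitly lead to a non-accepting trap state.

start=A accept=A,D A-p->B A-q->C B-p->A B-q->D C-p->E C-q->D D-p->F D-q->C E-p->F E-q->F F-p->E F-q->E

Run two small machines in parallel and take their product. One (2 states) tracks the input length modulo 2; the other (3 states) tracks partial matches of the forbidden pattern `qp`. Each combined state is a pair, one component from each; accept when both components accept.
A 6-state machine:
       p  q 
>* A   B  C 
   B   A  D 
   C   E  D 
 * D   F  C 
   E   F  F 
   F   E  E 
(> = start, * = accepting)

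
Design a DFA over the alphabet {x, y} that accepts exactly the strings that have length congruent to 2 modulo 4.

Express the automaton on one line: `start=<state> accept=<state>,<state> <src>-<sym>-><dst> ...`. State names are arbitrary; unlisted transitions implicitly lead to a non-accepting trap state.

start=q0 accept=q2 q0-x->q1 q0-y->q1 q1-x->q2 q1-y->q2 q2-x->q3 q2-y->q3 q3-x->q0 q3-y->q0

Count input length modulo 4: every symbol advances one step around the cycle q0 → q1 → q2 → q3 → q0. Accept at q2.
With 4 states:
        x   y  
>  q0   q1  q1 
   q1   q2  q2 
 * q2   q3  q3 
   q3   q0  q0 
(> = start, * = accepting)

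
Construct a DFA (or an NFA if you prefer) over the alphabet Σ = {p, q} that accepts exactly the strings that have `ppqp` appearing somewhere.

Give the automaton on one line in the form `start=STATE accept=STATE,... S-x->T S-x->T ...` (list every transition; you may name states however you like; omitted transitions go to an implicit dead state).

start=S0 accept=S4 S0-p->S1 S0-q->S0 S1-p->S2 S1-q->S0 S2-p->S2 S2-q->S3 S3-p->S4 S3-q->S0 S4-p->S4 S4-q->S4

Track how much of `ppqp` has been matched so far: state S0 is no progress, S4 is the absorbing accept state reached once `ppqp` has occurred. Intermediate states record partial matches; on a mismatch, fall back to the longest reusable overlap.
        p   q  
>  S0   S1  S0 
   S1   S2  S0 
   S2   S2  S3 
   S3   S4  S0 
 * S4   S4  S4 
(> = start, * = accepting)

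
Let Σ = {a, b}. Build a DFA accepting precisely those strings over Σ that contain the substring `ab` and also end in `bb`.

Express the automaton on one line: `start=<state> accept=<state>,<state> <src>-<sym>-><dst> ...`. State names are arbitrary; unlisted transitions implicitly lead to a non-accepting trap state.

Build one automaton per condition and run them in lockstep. The first has 3 states tracking whether and how much of `ab` has been seen; the second has 3 states tracking how much of the suffix `bb` has currently been matched. A product state is a pair (one from each), accepting exactly when both do. After merging equivalent states the machine shrinks.
With 4 states:
        a   b  
>  s0   s1  s0 
   s1   s1  s2 
   s2   s1  s3 
 * s3   s1  s3 
(> = start, * = accepting)

start=s0 accept=s3 s0-a->s1 s0-b->s0 s1-a->s1 s1-b->s2 s2-a->s1 s2-b->s3 s3-a->s1 s3-b->s3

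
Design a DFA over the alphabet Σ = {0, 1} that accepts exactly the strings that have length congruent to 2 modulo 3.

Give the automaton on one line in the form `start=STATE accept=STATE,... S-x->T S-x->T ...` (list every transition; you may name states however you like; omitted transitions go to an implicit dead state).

start=A accept=C A-0->B A-1->B B-0->C B-1->C C-0->A C-1->A

Only the length mod 3 matters, so use a 3-cycle: from any state, every input symbol moves to the next state, wrapping C back to A. Mark C accepting.
       0  1 
>  A   B  B 
   B   C  C 
 * C   A  A 
(> = start, * = accepting)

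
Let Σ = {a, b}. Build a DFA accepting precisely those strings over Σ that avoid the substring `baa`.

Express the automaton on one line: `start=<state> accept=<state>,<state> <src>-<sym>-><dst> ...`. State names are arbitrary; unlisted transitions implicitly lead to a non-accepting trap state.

Track partial matches of the forbidden pattern `baa`. State q3 is a dead state reached once `baa` has occurred; every other state accepts. q0 means no part of `baa` is currently matched.
4 states suffice.
        a   b  
>* q0   q0  q1 
 * q1   q2  q1 
 * q2   q3  q1 
   q3   q3  q3 
(> = start, * = accepting)

start=q0 accept=q0,q1,q2 q0-a->q0 q0-b->q1 q1-a->q2 q1-b->q1 q2-a->q3 q2-b->q1 q3-a->q3 q3-b->q3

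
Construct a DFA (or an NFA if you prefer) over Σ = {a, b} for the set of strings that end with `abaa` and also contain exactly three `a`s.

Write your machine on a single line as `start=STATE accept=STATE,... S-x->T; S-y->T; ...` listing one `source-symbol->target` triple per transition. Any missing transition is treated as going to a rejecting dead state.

Build one automaton per condition and run them in lockstep. One (5 states) tracks how much of the suffix `abaa` has currently been matched; the other (5 states) tracks the count of `a`s, saturating at 4. Each combined state is a pair, one component from each; accept when both components accept.
With 18 states:
          a    b  
>  s0     s1   s0 
   s1     s2   s3 
   s2     s4   s5 
   s3     s6   s7 
   s4     s8   s9 
   s5    s10  s11 
   s6    s12   s5 
   s7     s2   s7 
   s8     s8  s13 
   s9    s14  s15 
   s10   s16   s9 
   s11    s4  s11 
 * s12    s8   s9 
   s13   s14  s17 
   s14   s16  s13 
   s15    s8  s15 
   s16    s8  s13 
   s17    s8  s17 
(> = start, * = accepting)

start=s0; accept=s12; s0-a->s1; s0-b->s0; s1-a->s2; s1-b->s3; s2-a->s4; s2-b->s5; s3-a->s6; s3-b->s7; s4-a->s8; s4-b->s9; s5-a->s10; s5-b->s11; s6-a->s12; s6-b->s5; s7-a->s2; s7-b->s7; s8-a->s8; s8-b->s13; s9-a->s14; s9-b->s15; s10-a->s16; s10-b->s9; s11-a->s4; s11-b->s11; s12-a->s8; s12-b->s9; s13-a->s14; s13-b->s17; s14-a->s16; s14-b->s13; s15-a->s8; s15-b->s15; s16-a->s8; s16-b->s13; s17-a->s8; s17-b->s17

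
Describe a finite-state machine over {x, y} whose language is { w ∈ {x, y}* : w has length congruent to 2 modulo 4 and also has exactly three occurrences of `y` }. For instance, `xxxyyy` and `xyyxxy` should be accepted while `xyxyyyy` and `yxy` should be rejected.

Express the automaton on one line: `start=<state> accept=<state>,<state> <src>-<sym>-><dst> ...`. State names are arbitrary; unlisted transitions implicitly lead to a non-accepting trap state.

Handle the two conditions separately and then intersect. One (4 states) tracks the input length modulo 4; the other (5 states) tracks the count of `y`s, saturating at 4. Each combined state is a pair, one component from each; accept when both components accept.
20 states suffice.
          x    y  
>  s0     s1   s2 
   s1     s3   s4 
   s2     s4   s5 
   s3     s6   s7 
   s4     s7   s8 
   s5     s8   s9 
   s6     s0  s10 
   s7    s10  s11 
   s8    s11  s12 
   s9    s12  s13 
   s10    s2  s14 
   s11   s14  s15 
   s12   s15  s16 
   s13   s16  s16 
   s14    s5  s17 
   s15   s17  s18 
   s16   s18  s18 
 * s17    s9  s19 
   s18   s19  s19 
   s19   s13  s13 
(> = start, * = accepting)

start=s0 accept=s17 s0-x->s1 s0-y->s2 s1-x->s3 s1-y->s4 s2-x->s4 s2-y->s5 s3-x->s6 s3-y->s7 s4-x->s7 s4-y->s8 s5-x->s8 s5-y->s9 s6-x->s0 s6-y->s10 s7-x->s10 s7-y->s11 s8-x->s11 s8-y->s12 s9-x->s12 s9-y->s13 s10-x->s2 s10-y->s14 s11-x->s14 s11-y->s15 s12-x->s15 s12-y->s16 s13-x->s16 s13-y->s16 s14-x->s5 s14-y->s17 s15-x->s17 s15-y->s18 s16-x->s18 s16-y->s18 s17-x->s9 s17-y->s19 s18-x->s19 s18-y->s19 s19-x->s13 s19-y->s13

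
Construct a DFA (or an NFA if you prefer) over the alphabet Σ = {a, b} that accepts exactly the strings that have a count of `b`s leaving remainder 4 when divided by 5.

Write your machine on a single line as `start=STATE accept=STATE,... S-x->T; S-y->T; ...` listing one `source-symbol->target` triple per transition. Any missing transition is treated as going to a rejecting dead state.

start=s0; accept=s4; s0-a->s0; s0-b->s1; s1-a->s1; s1-b->s2; s2-a->s2; s2-b->s3; s3-a->s3; s3-b->s4; s4-a->s4; s4-b->s0

The only thing that matters is how many `b`s have appeared, reduced mod 5. Use one state per residue: s0 for 0, …, s4 for 4. Reading `b` moves to the next residue; anything else stays put. s4 is accepting.
A 5-state machine:
        a   b  
>  s0   s0  s1 
   s1   s1  s2 
   s2   s2  s3 
   s3   s3  s4 
 * s4   s4  s0 
(> = start, * = accepting)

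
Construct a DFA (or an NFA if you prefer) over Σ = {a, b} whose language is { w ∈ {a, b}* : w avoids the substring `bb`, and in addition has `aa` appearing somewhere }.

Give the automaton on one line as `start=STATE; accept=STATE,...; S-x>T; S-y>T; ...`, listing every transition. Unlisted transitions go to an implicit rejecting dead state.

start=s0; accept=s3,s5; s0-a>s1; s0-b>s2; s1-a>s3; s1-b>s2; s2-a>s1; s2-b>s4; s3-a>s3; s3-b>s5; s4-a>s4; s4-b>s4; s5-a>s3; s5-b>s4

Build one automaton per condition and run them in lockstep. The first has 3 states tracking partial matches of the forbidden pattern `bb`; the second has 3 states tracking whether and how much of `aa` has been seen. A product state is a pair (one from each), accepting exactly when both do. After merging equivalent states the machine shrinks.
6 states suffice.
        a   b  
>  s0   s1  s2 
   s1   s3  s2 
   s2   s1  s4 
 * s3   s3  s5 
   s4   s4  s4 
 * s5   s3  s4 
(> = start, * = accepting)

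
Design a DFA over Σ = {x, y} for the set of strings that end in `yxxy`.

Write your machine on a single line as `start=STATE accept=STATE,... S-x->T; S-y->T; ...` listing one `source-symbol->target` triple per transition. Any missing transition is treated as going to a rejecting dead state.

Remember how much of `yxxy` the current input suffix matches. State S0 means no match yet; S1 means the last symbol is `y`; S2 means the last 2 symbols are `yx`; S3 means the last 3 symbols are `yxx`; S4 means the last 4 symbols are `yxxy`. Only S4 accepts. On a mismatch, fall back to the longest proper suffix that is still a prefix of `yxxy`.
With 5 states:
        x   y  
>  S0   S0  S1 
   S1   S2  S1 
   S2   S3  S1 
   S3   S0  S4 
 * S4   S2  S1 
(> = start, * = accepting)

start=S0; accept=S4; S0-x->S0; S0-y->S1; S1-x->S2; S1-y->S1; S2-x->S3; S2-y->S1; S3-x->S0; S3-y->S4; S4-x->S2; S4-y->S1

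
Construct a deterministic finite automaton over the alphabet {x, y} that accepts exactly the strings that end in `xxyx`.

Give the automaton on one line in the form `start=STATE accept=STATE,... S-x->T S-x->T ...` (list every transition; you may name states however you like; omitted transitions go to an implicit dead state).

start=A accept=E A-x->B A-y->A B-x->C B-y->A C-x->C C-y->D D-x->E D-y->A E-x->C E-y->A

Remember how much of `xxyx` the current input suffix matches. State A means no match yet; B means the last symbol is `x`; C means the last 2 symbols are `xx`; D means the last 3 symbols are `xxy`; E means the last 4 symbols are `xxyx`. Only E accepts. On a mismatch, fall back to the longest proper suffix that is still a prefix of `xxyx`.
With 5 states:
       x  y 
>  A   B  A 
   B   C  A 
   C   C  D 
   D   E  A 
 * E   C  A 
(> = start, * = accepting)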